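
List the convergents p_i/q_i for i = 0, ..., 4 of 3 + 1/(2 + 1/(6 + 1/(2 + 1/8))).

Using the convergent recurrence p_i = a_i*p_{i-1} + p_{i-2}, q_i = a_i*q_{i-1} + q_{i-2} with p_{-2}=0, p_{-1}=1, q_{-2}=1, q_{-1}=0:
  i=0: a_0=3, p_0 = 3*1 + 0 = 3, q_0 = 3*0 + 1 = 1.
  i=1: a_1=2, p_1 = 2*3 + 1 = 7, q_1 = 2*1 + 0 = 2.
  i=2: a_2=6, p_2 = 6*7 + 3 = 45, q_2 = 6*2 + 1 = 13.
  i=3: a_3=2, p_3 = 2*45 + 7 = 97, q_3 = 2*13 + 2 = 28.
  i=4: a_4=8, p_4 = 8*97 + 45 = 821, q_4 = 8*28 + 13 = 237.

3/1, 7/2, 45/13, 97/28, 821/237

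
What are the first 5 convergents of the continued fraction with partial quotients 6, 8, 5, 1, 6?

Using the convergent recurrence p_i = a_i*p_{i-1} + p_{i-2}, q_i = a_i*q_{i-1} + q_{i-2} with p_{-2}=0, p_{-1}=1, q_{-2}=1, q_{-1}=0:
  i=0: a_0=6, p_0 = 6*1 + 0 = 6, q_0 = 6*0 + 1 = 1.
  i=1: a_1=8, p_1 = 8*6 + 1 = 49, q_1 = 8*1 + 0 = 8.
  i=2: a_2=5, p_2 = 5*49 + 6 = 251, q_2 = 5*8 + 1 = 41.
  i=3: a_3=1, p_3 = 1*251 + 49 = 300, q_3 = 1*41 + 8 = 49.
  i=4: a_4=6, p_4 = 6*300 + 251 = 2051, q_4 = 6*49 + 41 = 335.

6/1, 49/8, 251/41, 300/49, 2051/335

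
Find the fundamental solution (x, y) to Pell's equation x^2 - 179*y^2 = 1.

First expand sqrt(179) as a continued fraction. With x_i = (sqrt(179) + m_i)/d_i and (m_0, d_0) = (0, 1): a_0 = floor(sqrt(179)) = 13, since 13^2 = 169 <= 179 < 196 = 14^2.
Iterate m_{i+1} = d_i*a_i - m_i, d_{i+1} = (179 - m_{i+1}^2)/d_i, a_{i+1} = floor((a_0 + m_{i+1})/d_{i+1}):
  m_1 = 1*13 - 0 = 13, d_1 = (179 - 13^2)/1 = 10/1 = 10, a_1 = floor((13 + 13)/10) = 2.
  m_2 = 10*2 - 13 = 7, d_2 = (179 - 7^2)/10 = 130/10 = 13, a_2 = floor((13 + 7)/13) = 1.
  m_3 = 13*1 - 7 = 6, d_3 = (179 - 6^2)/13 = 143/13 = 11, a_3 = floor((13 + 6)/11) = 1.
  m_4 = 11*1 - 6 = 5, d_4 = (179 - 5^2)/11 = 154/11 = 14, a_4 = floor((13 + 5)/14) = 1.
  m_5 = 14*1 - 5 = 9, d_5 = (179 - 9^2)/14 = 98/14 = 7, a_5 = floor((13 + 9)/7) = 3.
  m_6 = 7*3 - 9 = 12, d_6 = (179 - 12^2)/7 = 35/7 = 5, a_6 = floor((13 + 12)/5) = 5.
  m_7 = 5*5 - 12 = 13, d_7 = (179 - 13^2)/5 = 10/5 = 2, a_7 = floor((13 + 13)/2) = 13.
  m_8 = 2*13 - 13 = 13, d_8 = (179 - 13^2)/2 = 10/2 = 5, a_8 = floor((13 + 13)/5) = 5.
  m_9 = 5*5 - 13 = 12, d_9 = (179 - 12^2)/5 = 35/5 = 7, a_9 = floor((13 + 12)/7) = 3.
  m_10 = 7*3 - 12 = 9, d_10 = (179 - 9^2)/7 = 98/7 = 14, a_10 = floor((13 + 9)/14) = 1.
  m_11 = 14*1 - 9 = 5, d_11 = (179 - 5^2)/14 = 154/14 = 11, a_11 = floor((13 + 5)/11) = 1.
  m_12 = 11*1 - 5 = 6, d_12 = (179 - 6^2)/11 = 143/11 = 13, a_12 = floor((13 + 6)/13) = 1.
  m_13 = 13*1 - 6 = 7, d_13 = (179 - 7^2)/13 = 130/13 = 10, a_13 = floor((13 + 7)/10) = 2.
  m_14 = 10*2 - 7 = 13, d_14 = (179 - 13^2)/10 = 10/10 = 1, a_14 = floor((13 + 13)/1) = 26.
  m_15 = 1*26 - 13 = 13, d_15 = (179 - 13^2)/1 = 10/1 = 10: (m_15, d_15) = (m_1, d_1) = (13, 10), so from here the quotients repeat a_1, ..., a_14; the period length is 14.
So sqrt(179) = [13; (2, 1, 1, 1, 3, 5, 13, 5, 3, 1, 1, 1, 2, 26)] with period length k = 14.
k is even, so the fundamental solution of x^2 - 179y^2 = 1 is (p_{k-1}, q_{k-1}) = (p_13, q_13); compute convergents through index 13.
Convergents (p_i = a_i*p_{i-1} + p_{i-2}, q_i = a_i*q_{i-1} + q_{i-2} with p_{-2}=0, p_{-1}=1, q_{-2}=1, q_{-1}=0):
  i=0: a_0=13, p_0 = 13*1 + 0 = 13, q_0 = 13*0 + 1 = 1.
  i=1: a_1=2, p_1 = 2*13 + 1 = 27, q_1 = 2*1 + 0 = 2.
  i=2: a_2=1, p_2 = 1*27 + 13 = 40, q_2 = 1*2 + 1 = 3.
  i=3: a_3=1, p_3 = 1*40 + 27 = 67, q_3 = 1*3 + 2 = 5.
  i=4: a_4=1, p_4 = 1*67 + 40 = 107, q_4 = 1*5 + 3 = 8.
  i=5: a_5=3, p_5 = 3*107 + 67 = 388, q_5 = 3*8 + 5 = 29.
  i=6: a_6=5, p_6 = 5*388 + 107 = 2047, q_6 = 5*29 + 8 = 153.
  i=7: a_7=13, p_7 = 13*2047 + 388 = 26999, q_7 = 13*153 + 29 = 2018.
  i=8: a_8=5, p_8 = 5*26999 + 2047 = 137042, q_8 = 5*2018 + 153 = 10243.
  i=9: a_9=3, p_9 = 3*137042 + 26999 = 438125, q_9 = 3*10243 + 2018 = 32747.
  i=10: a_10=1, p_10 = 1*438125 + 137042 = 575167, q_10 = 1*32747 + 10243 = 42990.
  i=11: a_11=1, p_11 = 1*575167 + 438125 = 1013292, q_11 = 1*42990 + 32747 = 75737.
  i=12: a_12=1, p_12 = 1*1013292 + 575167 = 1588459, q_12 = 1*75737 + 42990 = 118727.
  i=13: a_13=2, p_13 = 2*1588459 + 1013292 = 4190210, q_13 = 2*118727 + 75737 = 313191.
Check: 4190210^2 - 179*313191^2 = 17557859844100 - 17557859844099 = 1, so (x, y) = (4190210, 313191) solves the equation, and by the theorem it is the least positive solution.

(x, y) = (4190210, 313191)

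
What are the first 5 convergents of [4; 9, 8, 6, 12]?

Using the convergent recurrence p_i = a_i*p_{i-1} + p_{i-2}, q_i = a_i*q_{i-1} + q_{i-2} with p_{-2}=0, p_{-1}=1, q_{-2}=1, q_{-1}=0:
  i=0: a_0=4, p_0 = 4*1 + 0 = 4, q_0 = 4*0 + 1 = 1.
  i=1: a_1=9, p_1 = 9*4 + 1 = 37, q_1 = 9*1 + 0 = 9.
  i=2: a_2=8, p_2 = 8*37 + 4 = 300, q_2 = 8*9 + 1 = 73.
  i=3: a_3=6, p_3 = 6*300 + 37 = 1837, q_3 = 6*73 + 9 = 447.
  i=4: a_4=12, p_4 = 12*1837 + 300 = 22344, q_4 = 12*447 + 73 = 5437.

4/1, 37/9, 300/73, 1837/447, 22344/5437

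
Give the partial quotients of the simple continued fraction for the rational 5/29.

[0; 5, 1, 4]

Run the Euclidean algorithm on 5 and 29; the successive quotients are the partial quotients a_0, a_1, ... (each step inverts the fractional part left over by the previous one):
  5 = 0*29 + 5, so a_0 = 0.
  29 = 5*5 + 4, so a_1 = 5.
  5 = 1*4 + 1, so a_2 = 1.
  4 = 4*1 + 0, so a_3 = 4.
The remainder reaches 0 after 4 divisions, so the expansion has 4 partial quotients, read off in order.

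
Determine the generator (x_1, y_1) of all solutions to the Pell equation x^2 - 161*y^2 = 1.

(x, y) = (11775, 928)

First expand sqrt(161) as a continued fraction. With x_i = (sqrt(161) + m_i)/d_i and (m_0, d_0) = (0, 1): a_0 = floor(sqrt(161)) = 12, since 12^2 = 144 <= 161 < 169 = 13^2.
Iterate m_{i+1} = d_i*a_i - m_i, d_{i+1} = (161 - m_{i+1}^2)/d_i, a_{i+1} = floor((a_0 + m_{i+1})/d_{i+1}):
  m_1 = 1*12 - 0 = 12, d_1 = (161 - 12^2)/1 = 17/1 = 17, a_1 = floor((12 + 12)/17) = 1.
  m_2 = 17*1 - 12 = 5, d_2 = (161 - 5^2)/17 = 136/17 = 8, a_2 = floor((12 + 5)/8) = 2.
  m_3 = 8*2 - 5 = 11, d_3 = (161 - 11^2)/8 = 40/8 = 5, a_3 = floor((12 + 11)/5) = 4.
  m_4 = 5*4 - 11 = 9, d_4 = (161 - 9^2)/5 = 80/5 = 16, a_4 = floor((12 + 9)/16) = 1.
  m_5 = 16*1 - 9 = 7, d_5 = (161 - 7^2)/16 = 112/16 = 7, a_5 = floor((12 + 7)/7) = 2.
  m_6 = 7*2 - 7 = 7, d_6 = (161 - 7^2)/7 = 112/7 = 16, a_6 = floor((12 + 7)/16) = 1.
  m_7 = 16*1 - 7 = 9, d_7 = (161 - 9^2)/16 = 80/16 = 5, a_7 = floor((12 + 9)/5) = 4.
  m_8 = 5*4 - 9 = 11, d_8 = (161 - 11^2)/5 = 40/5 = 8, a_8 = floor((12 + 11)/8) = 2.
  m_9 = 8*2 - 11 = 5, d_9 = (161 - 5^2)/8 = 136/8 = 17, a_9 = floor((12 + 5)/17) = 1.
  m_10 = 17*1 - 5 = 12, d_10 = (161 - 12^2)/17 = 17/17 = 1, a_10 = floor((12 + 12)/1) = 24.
  m_11 = 1*24 - 12 = 12, d_11 = (161 - 12^2)/1 = 17/1 = 17: (m_11, d_11) = (m_1, d_1) = (12, 17), so from here the quotients repeat a_1, ..., a_10; the period length is 10.
So sqrt(161) = [12; (1, 2, 4, 1, 2, 1, 4, 2, 1, 24)] with period length k = 10.
k is even, so the fundamental solution of x^2 - 161y^2 = 1 is (p_{k-1}, q_{k-1}) = (p_9, q_9); compute convergents through index 9.
Convergents (p_i = a_i*p_{i-1} + p_{i-2}, q_i = a_i*q_{i-1} + q_{i-2} with p_{-2}=0, p_{-1}=1, q_{-2}=1, q_{-1}=0):
  i=0: a_0=12, p_0 = 12*1 + 0 = 12, q_0 = 12*0 + 1 = 1.
  i=1: a_1=1, p_1 = 1*12 + 1 = 13, q_1 = 1*1 + 0 = 1.
  i=2: a_2=2, p_2 = 2*13 + 12 = 38, q_2 = 2*1 + 1 = 3.
  i=3: a_3=4, p_3 = 4*38 + 13 = 165, q_3 = 4*3 + 1 = 13.
  i=4: a_4=1, p_4 = 1*165 + 38 = 203, q_4 = 1*13 + 3 = 16.
  i=5: a_5=2, p_5 = 2*203 + 165 = 571, q_5 = 2*16 + 13 = 45.
  i=6: a_6=1, p_6 = 1*571 + 203 = 774, q_6 = 1*45 + 16 = 61.
  i=7: a_7=4, p_7 = 4*774 + 571 = 3667, q_7 = 4*61 + 45 = 289.
  i=8: a_8=2, p_8 = 2*3667 + 774 = 8108, q_8 = 2*289 + 61 = 639.
  i=9: a_9=1, p_9 = 1*8108 + 3667 = 11775, q_9 = 1*639 + 289 = 928.
Check: 11775^2 - 161*928^2 = 138650625 - 138650624 = 1, so (x, y) = (11775, 928) solves the equation, and by the theorem it is the least positive solution.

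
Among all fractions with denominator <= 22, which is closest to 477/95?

Expand x = 477/95 as a continued fraction with the Euclidean algorithm:
  477 = 5*95 + 2, so a_0 = 5.
  95 = 47*2 + 1, so a_1 = 47.
  2 = 2*1 + 0, so a_2 = 2.
so x = [5; 47, 2].
Convergents (p_i = a_i*p_{i-1} + p_{i-2}, q_i = a_i*q_{i-1} + q_{i-2} with p_{-2}=0, p_{-1}=1, q_{-2}=1, q_{-1}=0), until the denominator exceeds 22:
  i=0: a_0=5, p_0 = 5*1 + 0 = 5, q_0 = 5*0 + 1 = 1.
  i=1: a_1=47, p_1 = 47*5 + 1 = 236, q_1 = 47*1 + 0 = 47.
q_1 = 47 > 22, so the last convergent with denominator <= 22 is p_0/q_0 = 5/1.
The closest fraction with denominator <= 22 is either p_0/q_0 or the intermediate fraction (k*p_0 + p_{-1})/(k*q_0 + q_{-1}) with the largest k >= 1 whose denominator stays <= 22; these approach x as k grows, and every other convergent or intermediate fraction in range is farther away.
Largest k: floor((22 - q_{-1})/q_0) = floor((22 - 0)/1) = 22 (using the seeds p_{-1} = 1, q_{-1} = 0).
That gives (22*5 + 1)/(22*1 + 0) = 111/22.
Compare the errors: |x - 5/1| = |477*1 - 5*95|/(95*1) = 2/95, and |x - 111/22| = |477*22 - 111*95|/(95*22) = 51/2090.
Cross-multiplying, 2*2090 = 4180 < 4845 = 51*95, so 2/95 is smaller: the convergent 5/1 is closer to x than 111/22.

5/1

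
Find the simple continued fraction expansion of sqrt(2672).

[51; (1, 2, 4, 6, 4, 2, 1, 102)]

Write x_i = (sqrt(2672) + m_i)/d_i with (m_0, d_0) = (0, 1). a_0 = floor(sqrt(2672)) = 51, since 51^2 = 2601 <= 2672 < 2704 = 52^2.
Iterate m_{i+1} = d_i*a_i - m_i, d_{i+1} = (2672 - m_{i+1}^2)/d_i, a_{i+1} = floor((a_0 + m_{i+1})/d_{i+1}):
  m_1 = 1*51 - 0 = 51, d_1 = (2672 - 51^2)/1 = 71/1 = 71, a_1 = floor((51 + 51)/71) = 1.
  m_2 = 71*1 - 51 = 20, d_2 = (2672 - 20^2)/71 = 2272/71 = 32, a_2 = floor((51 + 20)/32) = 2.
  m_3 = 32*2 - 20 = 44, d_3 = (2672 - 44^2)/32 = 736/32 = 23, a_3 = floor((51 + 44)/23) = 4.
  m_4 = 23*4 - 44 = 48, d_4 = (2672 - 48^2)/23 = 368/23 = 16, a_4 = floor((51 + 48)/16) = 6.
  m_5 = 16*6 - 48 = 48, d_5 = (2672 - 48^2)/16 = 368/16 = 23, a_5 = floor((51 + 48)/23) = 4.
  m_6 = 23*4 - 48 = 44, d_6 = (2672 - 44^2)/23 = 736/23 = 32, a_6 = floor((51 + 44)/32) = 2.
  m_7 = 32*2 - 44 = 20, d_7 = (2672 - 20^2)/32 = 2272/32 = 71, a_7 = floor((51 + 20)/71) = 1.
  m_8 = 71*1 - 20 = 51, d_8 = (2672 - 51^2)/71 = 71/71 = 1, a_8 = floor((51 + 51)/1) = 102.
  m_9 = 1*102 - 51 = 51, d_9 = (2672 - 51^2)/1 = 71/1 = 71: (m_9, d_9) = (m_1, d_1) = (51, 71), so from here the quotients repeat a_1, ..., a_8; the period length is 8.
Hence the expansion of sqrt(2672) is a_0 = 51 followed by the repeating block 1, 2, 4, 6, 4, 2, 1, 102 (period 8).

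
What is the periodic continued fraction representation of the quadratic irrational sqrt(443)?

Write x_i = (sqrt(443) + m_i)/d_i with (m_0, d_0) = (0, 1). a_0 = floor(sqrt(443)) = 21, since 21^2 = 441 <= 443 < 484 = 22^2.
Iterate m_{i+1} = d_i*a_i - m_i, d_{i+1} = (443 - m_{i+1}^2)/d_i, a_{i+1} = floor((a_0 + m_{i+1})/d_{i+1}):
  m_1 = 1*21 - 0 = 21, d_1 = (443 - 21^2)/1 = 2/1 = 2, a_1 = floor((21 + 21)/2) = 21.
  m_2 = 2*21 - 21 = 21, d_2 = (443 - 21^2)/2 = 2/2 = 1, a_2 = floor((21 + 21)/1) = 42.
  m_3 = 1*42 - 21 = 21, d_3 = (443 - 21^2)/1 = 2/1 = 2: (m_3, d_3) = (m_1, d_1) = (21, 2), so from here the quotients repeat a_1, a_2; the period length is 2.
Hence the expansion of sqrt(443) is a_0 = 21 followed by the repeating block 21, 42 (period 2).

[21; (21, 42)]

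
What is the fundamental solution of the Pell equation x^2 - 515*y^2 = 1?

First expand sqrt(515) as a continued fraction. With x_i = (sqrt(515) + m_i)/d_i and (m_0, d_0) = (0, 1): a_0 = floor(sqrt(515)) = 22, since 22^2 = 484 <= 515 < 529 = 23^2.
Iterate m_{i+1} = d_i*a_i - m_i, d_{i+1} = (515 - m_{i+1}^2)/d_i, a_{i+1} = floor((a_0 + m_{i+1})/d_{i+1}):
  m_1 = 1*22 - 0 = 22, d_1 = (515 - 22^2)/1 = 31/1 = 31, a_1 = floor((22 + 22)/31) = 1.
  m_2 = 31*1 - 22 = 9, d_2 = (515 - 9^2)/31 = 434/31 = 14, a_2 = floor((22 + 9)/14) = 2.
  m_3 = 14*2 - 9 = 19, d_3 = (515 - 19^2)/14 = 154/14 = 11, a_3 = floor((22 + 19)/11) = 3.
  m_4 = 11*3 - 19 = 14, d_4 = (515 - 14^2)/11 = 319/11 = 29, a_4 = floor((22 + 14)/29) = 1.
  m_5 = 29*1 - 14 = 15, d_5 = (515 - 15^2)/29 = 290/29 = 10, a_5 = floor((22 + 15)/10) = 3.
  m_6 = 10*3 - 15 = 15, d_6 = (515 - 15^2)/10 = 290/10 = 29, a_6 = floor((22 + 15)/29) = 1.
  m_7 = 29*1 - 15 = 14, d_7 = (515 - 14^2)/29 = 319/29 = 11, a_7 = floor((22 + 14)/11) = 3.
  m_8 = 11*3 - 14 = 19, d_8 = (515 - 19^2)/11 = 154/11 = 14, a_8 = floor((22 + 19)/14) = 2.
  m_9 = 14*2 - 19 = 9, d_9 = (515 - 9^2)/14 = 434/14 = 31, a_9 = floor((22 + 9)/31) = 1.
  m_10 = 31*1 - 9 = 22, d_10 = (515 - 22^2)/31 = 31/31 = 1, a_10 = floor((22 + 22)/1) = 44.
  m_11 = 1*44 - 22 = 22, d_11 = (515 - 22^2)/1 = 31/1 = 31: (m_11, d_11) = (m_1, d_1) = (22, 31), so from here the quotients repeat a_1, ..., a_10; the period length is 10.
So sqrt(515) = [22; (1, 2, 3, 1, 3, 1, 3, 2, 1, 44)] with period length k = 10.
k is even, so the fundamental solution of x^2 - 515y^2 = 1 is (p_{k-1}, q_{k-1}) = (p_9, q_9); compute convergents through index 9.
Convergents (p_i = a_i*p_{i-1} + p_{i-2}, q_i = a_i*q_{i-1} + q_{i-2} with p_{-2}=0, p_{-1}=1, q_{-2}=1, q_{-1}=0):
  i=0: a_0=22, p_0 = 22*1 + 0 = 22, q_0 = 22*0 + 1 = 1.
  i=1: a_1=1, p_1 = 1*22 + 1 = 23, q_1 = 1*1 + 0 = 1.
  i=2: a_2=2, p_2 = 2*23 + 22 = 68, q_2 = 2*1 + 1 = 3.
  i=3: a_3=3, p_3 = 3*68 + 23 = 227, q_3 = 3*3 + 1 = 10.
  i=4: a_4=1, p_4 = 1*227 + 68 = 295, q_4 = 1*10 + 3 = 13.
  i=5: a_5=3, p_5 = 3*295 + 227 = 1112, q_5 = 3*13 + 10 = 49.
  i=6: a_6=1, p_6 = 1*1112 + 295 = 1407, q_6 = 1*49 + 13 = 62.
  i=7: a_7=3, p_7 = 3*1407 + 1112 = 5333, q_7 = 3*62 + 49 = 235.
  i=8: a_8=2, p_8 = 2*5333 + 1407 = 12073, q_8 = 2*235 + 62 = 532.
  i=9: a_9=1, p_9 = 1*12073 + 5333 = 17406, q_9 = 1*532 + 235 = 767.
Check: 17406^2 - 515*767^2 = 302968836 - 302968835 = 1, so (x, y) = (17406, 767) solves the equation, and by the theorem it is the least positive solution.

(x, y) = (17406, 767)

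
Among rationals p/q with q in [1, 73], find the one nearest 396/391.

Expand x = 396/391 as a continued fraction with the Euclidean algorithm:
  396 = 1*391 + 5, so a_0 = 1.
  391 = 78*5 + 1, so a_1 = 78.
  5 = 5*1 + 0, so a_2 = 5.
so x = [1; 78, 5].
Convergents (p_i = a_i*p_{i-1} + p_{i-2}, q_i = a_i*q_{i-1} + q_{i-2} with p_{-2}=0, p_{-1}=1, q_{-2}=1, q_{-1}=0), until the denominator exceeds 73:
  i=0: a_0=1, p_0 = 1*1 + 0 = 1, q_0 = 1*0 + 1 = 1.
  i=1: a_1=78, p_1 = 78*1 + 1 = 79, q_1 = 78*1 + 0 = 78.
q_1 = 78 > 73, so the last convergent with denominator <= 73 is p_0/q_0 = 1/1.
The closest fraction with denominator <= 73 is either p_0/q_0 or the intermediate fraction (k*p_0 + p_{-1})/(k*q_0 + q_{-1}) with the largest k >= 1 whose denominator stays <= 73; these approach x as k grows, and every other convergent or intermediate fraction in range is farther away.
Largest k: floor((73 - q_{-1})/q_0) = floor((73 - 0)/1) = 73 (using the seeds p_{-1} = 1, q_{-1} = 0).
That gives (73*1 + 1)/(73*1 + 0) = 74/73.
Compare the errors: |x - 1/1| = |396*1 - 1*391|/(391*1) = 5/391, and |x - 74/73| = |396*73 - 74*391|/(391*73) = 26/28543.
Cross-multiplying, 26*391 = 10166 < 142715 = 5*28543, so 26/28543 is smaller: the intermediate fraction 74/73 is closer to x than 1/1.

74/73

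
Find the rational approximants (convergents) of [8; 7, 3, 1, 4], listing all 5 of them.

8/1, 57/7, 179/22, 236/29, 1123/138

Using the convergent recurrence p_i = a_i*p_{i-1} + p_{i-2}, q_i = a_i*q_{i-1} + q_{i-2} with p_{-2}=0, p_{-1}=1, q_{-2}=1, q_{-1}=0:
  i=0: a_0=8, p_0 = 8*1 + 0 = 8, q_0 = 8*0 + 1 = 1.
  i=1: a_1=7, p_1 = 7*8 + 1 = 57, q_1 = 7*1 + 0 = 7.
  i=2: a_2=3, p_2 = 3*57 + 8 = 179, q_2 = 3*7 + 1 = 22.
  i=3: a_3=1, p_3 = 1*179 + 57 = 236, q_3 = 1*22 + 7 = 29.
  i=4: a_4=4, p_4 = 4*236 + 179 = 1123, q_4 = 4*29 + 22 = 138.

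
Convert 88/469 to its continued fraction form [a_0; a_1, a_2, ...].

[0; 5, 3, 29]

Run the Euclidean algorithm on 88 and 469; the successive quotients are the partial quotients a_0, a_1, ... (each step inverts the fractional part left over by the previous one):
  88 = 0*469 + 88, so a_0 = 0.
  469 = 5*88 + 29, so a_1 = 5.
  88 = 3*29 + 1, so a_2 = 3.
  29 = 29*1 + 0, so a_3 = 29.
The remainder reaches 0 after 4 divisions, so the expansion has 4 partial quotients, read off in order.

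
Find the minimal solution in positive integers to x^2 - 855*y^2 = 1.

First expand sqrt(855) as a continued fraction. With x_i = (sqrt(855) + m_i)/d_i and (m_0, d_0) = (0, 1): a_0 = floor(sqrt(855)) = 29, since 29^2 = 841 <= 855 < 900 = 30^2.
Iterate m_{i+1} = d_i*a_i - m_i, d_{i+1} = (855 - m_{i+1}^2)/d_i, a_{i+1} = floor((a_0 + m_{i+1})/d_{i+1}):
  m_1 = 1*29 - 0 = 29, d_1 = (855 - 29^2)/1 = 14/1 = 14, a_1 = floor((29 + 29)/14) = 4.
  m_2 = 14*4 - 29 = 27, d_2 = (855 - 27^2)/14 = 126/14 = 9, a_2 = floor((29 + 27)/9) = 6.
  m_3 = 9*6 - 27 = 27, d_3 = (855 - 27^2)/9 = 126/9 = 14, a_3 = floor((29 + 27)/14) = 4.
  m_4 = 14*4 - 27 = 29, d_4 = (855 - 29^2)/14 = 14/14 = 1, a_4 = floor((29 + 29)/1) = 58.
  m_5 = 1*58 - 29 = 29, d_5 = (855 - 29^2)/1 = 14/1 = 14: (m_5, d_5) = (m_1, d_1) = (29, 14), so from here the quotients repeat a_1, ..., a_4; the period length is 4.
So sqrt(855) = [29; (4, 6, 4, 58)] with period length k = 4.
k is even, so the fundamental solution of x^2 - 855y^2 = 1 is (p_{k-1}, q_{k-1}) = (p_3, q_3); compute convergents through index 3.
Convergents (p_i = a_i*p_{i-1} + p_{i-2}, q_i = a_i*q_{i-1} + q_{i-2} with p_{-2}=0, p_{-1}=1, q_{-2}=1, q_{-1}=0):
  i=0: a_0=29, p_0 = 29*1 + 0 = 29, q_0 = 29*0 + 1 = 1.
  i=1: a_1=4, p_1 = 4*29 + 1 = 117, q_1 = 4*1 + 0 = 4.
  i=2: a_2=6, p_2 = 6*117 + 29 = 731, q_2 = 6*4 + 1 = 25.
  i=3: a_3=4, p_3 = 4*731 + 117 = 3041, q_3 = 4*25 + 4 = 104.
Check: 3041^2 - 855*104^2 = 9247681 - 9247680 = 1, so (x, y) = (3041, 104) solves the equation, and by the theorem it is the least positive solution.

(x, y) = (3041, 104)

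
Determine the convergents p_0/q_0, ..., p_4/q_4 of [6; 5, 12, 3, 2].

6/1, 31/5, 378/61, 1165/188, 2708/437

Using the convergent recurrence p_i = a_i*p_{i-1} + p_{i-2}, q_i = a_i*q_{i-1} + q_{i-2} with p_{-2}=0, p_{-1}=1, q_{-2}=1, q_{-1}=0:
  i=0: a_0=6, p_0 = 6*1 + 0 = 6, q_0 = 6*0 + 1 = 1.
  i=1: a_1=5, p_1 = 5*6 + 1 = 31, q_1 = 5*1 + 0 = 5.
  i=2: a_2=12, p_2 = 12*31 + 6 = 378, q_2 = 12*5 + 1 = 61.
  i=3: a_3=3, p_3 = 3*378 + 31 = 1165, q_3 = 3*61 + 5 = 188.
  i=4: a_4=2, p_4 = 2*1165 + 378 = 2708, q_4 = 2*188 + 61 = 437.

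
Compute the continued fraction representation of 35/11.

Run the Euclidean algorithm on 35 and 11; the successive quotients are the partial quotients a_0, a_1, ... (each step inverts the fractional part left over by the previous one):
  35 = 3*11 + 2, so a_0 = 3.
  11 = 5*2 + 1, so a_1 = 5.
  2 = 2*1 + 0, so a_2 = 2.
The remainder reaches 0 after 3 divisions, so the expansion has 3 partial quotients, read off in order.

[3; 5, 2]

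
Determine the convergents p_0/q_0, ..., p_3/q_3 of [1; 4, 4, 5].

Using the convergent recurrence p_i = a_i*p_{i-1} + p_{i-2}, q_i = a_i*q_{i-1} + q_{i-2} with p_{-2}=0, p_{-1}=1, q_{-2}=1, q_{-1}=0:
  i=0: a_0=1, p_0 = 1*1 + 0 = 1, q_0 = 1*0 + 1 = 1.
  i=1: a_1=4, p_1 = 4*1 + 1 = 5, q_1 = 4*1 + 0 = 4.
  i=2: a_2=4, p_2 = 4*5 + 1 = 21, q_2 = 4*4 + 1 = 17.
  i=3: a_3=5, p_3 = 5*21 + 5 = 110, q_3 = 5*17 + 4 = 89.

1/1, 5/4, 21/17, 110/89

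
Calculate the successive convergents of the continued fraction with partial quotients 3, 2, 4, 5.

Using the convergent recurrence p_i = a_i*p_{i-1} + p_{i-2}, q_i = a_i*q_{i-1} + q_{i-2} with p_{-2}=0, p_{-1}=1, q_{-2}=1, q_{-1}=0:
  i=0: a_0=3, p_0 = 3*1 + 0 = 3, q_0 = 3*0 + 1 = 1.
  i=1: a_1=2, p_1 = 2*3 + 1 = 7, q_1 = 2*1 + 0 = 2.
  i=2: a_2=4, p_2 = 4*7 + 3 = 31, q_2 = 4*2 + 1 = 9.
  i=3: a_3=5, p_3 = 5*31 + 7 = 162, q_3 = 5*9 + 2 = 47.

3/1, 7/2, 31/9, 162/47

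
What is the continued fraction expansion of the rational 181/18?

[10; 18]

Run the Euclidean algorithm on 181 and 18; the successive quotients are the partial quotients a_0, a_1, ... (each step inverts the fractional part left over by the previous one):
  181 = 10*18 + 1, so a_0 = 10.
  18 = 18*1 + 0, so a_1 = 18.
The remainder reaches 0 after 2 divisions, so the expansion has 2 partial quotients, read off in order.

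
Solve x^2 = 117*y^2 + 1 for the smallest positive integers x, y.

First expand sqrt(117) as a continued fraction. With x_i = (sqrt(117) + m_i)/d_i and (m_0, d_0) = (0, 1): a_0 = floor(sqrt(117)) = 10, since 10^2 = 100 <= 117 < 121 = 11^2.
Iterate m_{i+1} = d_i*a_i - m_i, d_{i+1} = (117 - m_{i+1}^2)/d_i, a_{i+1} = floor((a_0 + m_{i+1})/d_{i+1}):
  m_1 = 1*10 - 0 = 10, d_1 = (117 - 10^2)/1 = 17/1 = 17, a_1 = floor((10 + 10)/17) = 1.
  m_2 = 17*1 - 10 = 7, d_2 = (117 - 7^2)/17 = 68/17 = 4, a_2 = floor((10 + 7)/4) = 4.
  m_3 = 4*4 - 7 = 9, d_3 = (117 - 9^2)/4 = 36/4 = 9, a_3 = floor((10 + 9)/9) = 2.
  m_4 = 9*2 - 9 = 9, d_4 = (117 - 9^2)/9 = 36/9 = 4, a_4 = floor((10 + 9)/4) = 4.
  m_5 = 4*4 - 9 = 7, d_5 = (117 - 7^2)/4 = 68/4 = 17, a_5 = floor((10 + 7)/17) = 1.
  m_6 = 17*1 - 7 = 10, d_6 = (117 - 10^2)/17 = 17/17 = 1, a_6 = floor((10 + 10)/1) = 20.
  m_7 = 1*20 - 10 = 10, d_7 = (117 - 10^2)/1 = 17/1 = 17: (m_7, d_7) = (m_1, d_1) = (10, 17), so from here the quotients repeat a_1, ..., a_6; the period length is 6.
So sqrt(117) = [10; (1, 4, 2, 4, 1, 20)] with period length k = 6.
k is even, so the fundamental solution of x^2 - 117y^2 = 1 is (p_{k-1}, q_{k-1}) = (p_5, q_5); compute convergents through index 5.
Convergents (p_i = a_i*p_{i-1} + p_{i-2}, q_i = a_i*q_{i-1} + q_{i-2} with p_{-2}=0, p_{-1}=1, q_{-2}=1, q_{-1}=0):
  i=0: a_0=10, p_0 = 10*1 + 0 = 10, q_0 = 10*0 + 1 = 1.
  i=1: a_1=1, p_1 = 1*10 + 1 = 11, q_1 = 1*1 + 0 = 1.
  i=2: a_2=4, p_2 = 4*11 + 10 = 54, q_2 = 4*1 + 1 = 5.
  i=3: a_3=2, p_3 = 2*54 + 11 = 119, q_3 = 2*5 + 1 = 11.
  i=4: a_4=4, p_4 = 4*119 + 54 = 530, q_4 = 4*11 + 5 = 49.
  i=5: a_5=1, p_5 = 1*530 + 119 = 649, q_5 = 1*49 + 11 = 60.
Check: 649^2 - 117*60^2 = 421201 - 421200 = 1, so (x, y) = (649, 60) solves the equation, and by the theorem it is the least positive solution.

(x, y) = (649, 60)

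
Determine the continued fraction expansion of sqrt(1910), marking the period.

Write x_i = (sqrt(1910) + m_i)/d_i with (m_0, d_0) = (0, 1). a_0 = floor(sqrt(1910)) = 43, since 43^2 = 1849 <= 1910 < 1936 = 44^2.
Iterate m_{i+1} = d_i*a_i - m_i, d_{i+1} = (1910 - m_{i+1}^2)/d_i, a_{i+1} = floor((a_0 + m_{i+1})/d_{i+1}):
  m_1 = 1*43 - 0 = 43, d_1 = (1910 - 43^2)/1 = 61/1 = 61, a_1 = floor((43 + 43)/61) = 1.
  m_2 = 61*1 - 43 = 18, d_2 = (1910 - 18^2)/61 = 1586/61 = 26, a_2 = floor((43 + 18)/26) = 2.
  m_3 = 26*2 - 18 = 34, d_3 = (1910 - 34^2)/26 = 754/26 = 29, a_3 = floor((43 + 34)/29) = 2.
  m_4 = 29*2 - 34 = 24, d_4 = (1910 - 24^2)/29 = 1334/29 = 46, a_4 = floor((43 + 24)/46) = 1.
  m_5 = 46*1 - 24 = 22, d_5 = (1910 - 22^2)/46 = 1426/46 = 31, a_5 = floor((43 + 22)/31) = 2.
  m_6 = 31*2 - 22 = 40, d_6 = (1910 - 40^2)/31 = 310/31 = 10, a_6 = floor((43 + 40)/10) = 8.
  m_7 = 10*8 - 40 = 40, d_7 = (1910 - 40^2)/10 = 310/10 = 31, a_7 = floor((43 + 40)/31) = 2.
  m_8 = 31*2 - 40 = 22, d_8 = (1910 - 22^2)/31 = 1426/31 = 46, a_8 = floor((43 + 22)/46) = 1.
  m_9 = 46*1 - 22 = 24, d_9 = (1910 - 24^2)/46 = 1334/46 = 29, a_9 = floor((43 + 24)/29) = 2.
  m_10 = 29*2 - 24 = 34, d_10 = (1910 - 34^2)/29 = 754/29 = 26, a_10 = floor((43 + 34)/26) = 2.
  m_11 = 26*2 - 34 = 18, d_11 = (1910 - 18^2)/26 = 1586/26 = 61, a_11 = floor((43 + 18)/61) = 1.
  m_12 = 61*1 - 18 = 43, d_12 = (1910 - 43^2)/61 = 61/61 = 1, a_12 = floor((43 + 43)/1) = 86.
  m_13 = 1*86 - 43 = 43, d_13 = (1910 - 43^2)/1 = 61/1 = 61: (m_13, d_13) = (m_1, d_1) = (43, 61), so from here the quotients repeat a_1, ..., a_12; the period length is 12.
Hence the expansion of sqrt(1910) is a_0 = 43 followed by the repeating block 1, 2, 2, 1, 2, 8, 2, 1, 2, 2, 1, 86 (period 12).

[43; (1, 2, 2, 1, 2, 8, 2, 1, 2, 2, 1, 86)]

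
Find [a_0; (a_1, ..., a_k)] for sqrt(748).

[27; (2, 1, 6, 5, 1, 12, 1, 5, 6, 1, 2, 54)]

Write x_i = (sqrt(748) + m_i)/d_i with (m_0, d_0) = (0, 1). a_0 = floor(sqrt(748)) = 27, since 27^2 = 729 <= 748 < 784 = 28^2.
Iterate m_{i+1} = d_i*a_i - m_i, d_{i+1} = (748 - m_{i+1}^2)/d_i, a_{i+1} = floor((a_0 + m_{i+1})/d_{i+1}):
  m_1 = 1*27 - 0 = 27, d_1 = (748 - 27^2)/1 = 19/1 = 19, a_1 = floor((27 + 27)/19) = 2.
  m_2 = 19*2 - 27 = 11, d_2 = (748 - 11^2)/19 = 627/19 = 33, a_2 = floor((27 + 11)/33) = 1.
  m_3 = 33*1 - 11 = 22, d_3 = (748 - 22^2)/33 = 264/33 = 8, a_3 = floor((27 + 22)/8) = 6.
  m_4 = 8*6 - 22 = 26, d_4 = (748 - 26^2)/8 = 72/8 = 9, a_4 = floor((27 + 26)/9) = 5.
  m_5 = 9*5 - 26 = 19, d_5 = (748 - 19^2)/9 = 387/9 = 43, a_5 = floor((27 + 19)/43) = 1.
  m_6 = 43*1 - 19 = 24, d_6 = (748 - 24^2)/43 = 172/43 = 4, a_6 = floor((27 + 24)/4) = 12.
  m_7 = 4*12 - 24 = 24, d_7 = (748 - 24^2)/4 = 172/4 = 43, a_7 = floor((27 + 24)/43) = 1.
  m_8 = 43*1 - 24 = 19, d_8 = (748 - 19^2)/43 = 387/43 = 9, a_8 = floor((27 + 19)/9) = 5.
  m_9 = 9*5 - 19 = 26, d_9 = (748 - 26^2)/9 = 72/9 = 8, a_9 = floor((27 + 26)/8) = 6.
  m_10 = 8*6 - 26 = 22, d_10 = (748 - 22^2)/8 = 264/8 = 33, a_10 = floor((27 + 22)/33) = 1.
  m_11 = 33*1 - 22 = 11, d_11 = (748 - 11^2)/33 = 627/33 = 19, a_11 = floor((27 + 11)/19) = 2.
  m_12 = 19*2 - 11 = 27, d_12 = (748 - 27^2)/19 = 19/19 = 1, a_12 = floor((27 + 27)/1) = 54.
  m_13 = 1*54 - 27 = 27, d_13 = (748 - 27^2)/1 = 19/1 = 19: (m_13, d_13) = (m_1, d_1) = (27, 19), so from here the quotients repeat a_1, ..., a_12; the period length is 12.
Hence the expansion of sqrt(748) is a_0 = 27 followed by the repeating block 2, 1, 6, 5, 1, 12, 1, 5, 6, 1, 2, 54 (period 12).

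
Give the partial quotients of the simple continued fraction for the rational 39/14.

Run the Euclidean algorithm on 39 and 14; the successive quotients are the partial quotients a_0, a_1, ... (each step inverts the fractional part left over by the previous one):
  39 = 2*14 + 11, so a_0 = 2.
  14 = 1*11 + 3, so a_1 = 1.
  11 = 3*3 + 2, so a_2 = 3.
  3 = 1*2 + 1, so a_3 = 1.
  2 = 2*1 + 0, so a_4 = 2.
The remainder reaches 0 after 5 divisions, so the expansion has 5 partial quotients, read off in order.

[2; 1, 3, 1, 2]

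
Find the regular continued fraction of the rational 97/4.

[24; 4]

Run the Euclidean algorithm on 97 and 4; the successive quotients are the partial quotients a_0, a_1, ... (each step inverts the fractional part left over by the previous one):
  97 = 24*4 + 1, so a_0 = 24.
  4 = 4*1 + 0, so a_1 = 4.
The remainder reaches 0 after 2 divisions, so the expansion has 2 partial quotients, read off in order.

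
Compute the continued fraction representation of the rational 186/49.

Run the Euclidean algorithm on 186 and 49; the successive quotients are the partial quotients a_0, a_1, ... (each step inverts the fractional part left over by the previous one):
  186 = 3*49 + 39, so a_0 = 3.
  49 = 1*39 + 10, so a_1 = 1.
  39 = 3*10 + 9, so a_2 = 3.
  10 = 1*9 + 1, so a_3 = 1.
  9 = 9*1 + 0, so a_4 = 9.
The remainder reaches 0 after 5 divisions, so the expansion has 5 partial quotients, read off in order.

[3; 1, 3, 1, 9]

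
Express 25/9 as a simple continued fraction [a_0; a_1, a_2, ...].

Run the Euclidean algorithm on 25 and 9; the successive quotients are the partial quotients a_0, a_1, ... (each step inverts the fractional part left over by the previous one):
  25 = 2*9 + 7, so a_0 = 2.
  9 = 1*7 + 2, so a_1 = 1.
  7 = 3*2 + 1, so a_2 = 3.
  2 = 2*1 + 0, so a_3 = 2.
The remainder reaches 0 after 4 divisions, so the expansion has 4 partial quotients, read off in order.

[2; 1, 3, 2]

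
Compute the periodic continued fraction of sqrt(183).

Write x_i = (sqrt(183) + m_i)/d_i with (m_0, d_0) = (0, 1). a_0 = floor(sqrt(183)) = 13, since 13^2 = 169 <= 183 < 196 = 14^2.
Iterate m_{i+1} = d_i*a_i - m_i, d_{i+1} = (183 - m_{i+1}^2)/d_i, a_{i+1} = floor((a_0 + m_{i+1})/d_{i+1}):
  m_1 = 1*13 - 0 = 13, d_1 = (183 - 13^2)/1 = 14/1 = 14, a_1 = floor((13 + 13)/14) = 1.
  m_2 = 14*1 - 13 = 1, d_2 = (183 - 1^2)/14 = 182/14 = 13, a_2 = floor((13 + 1)/13) = 1.
  m_3 = 13*1 - 1 = 12, d_3 = (183 - 12^2)/13 = 39/13 = 3, a_3 = floor((13 + 12)/3) = 8.
  m_4 = 3*8 - 12 = 12, d_4 = (183 - 12^2)/3 = 39/3 = 13, a_4 = floor((13 + 12)/13) = 1.
  m_5 = 13*1 - 12 = 1, d_5 = (183 - 1^2)/13 = 182/13 = 14, a_5 = floor((13 + 1)/14) = 1.
  m_6 = 14*1 - 1 = 13, d_6 = (183 - 13^2)/14 = 14/14 = 1, a_6 = floor((13 + 13)/1) = 26.
  m_7 = 1*26 - 13 = 13, d_7 = (183 - 13^2)/1 = 14/1 = 14: (m_7, d_7) = (m_1, d_1) = (13, 14), so from here the quotients repeat a_1, ..., a_6; the period length is 6.
Hence the expansion of sqrt(183) is a_0 = 13 followed by the repeating block 1, 1, 8, 1, 1, 26 (period 6).

[13; (1, 1, 8, 1, 1, 26)]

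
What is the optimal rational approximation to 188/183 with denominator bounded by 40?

Expand x = 188/183 as a continued fraction with the Euclidean algorithm:
  188 = 1*183 + 5, so a_0 = 1.
  183 = 36*5 + 3, so a_1 = 36.
  5 = 1*3 + 2, so a_2 = 1.
  3 = 1*2 + 1, so a_3 = 1.
  2 = 2*1 + 0, so a_4 = 2.
so x = [1; 36, 1, 1, 2].
Convergents (p_i = a_i*p_{i-1} + p_{i-2}, q_i = a_i*q_{i-1} + q_{i-2} with p_{-2}=0, p_{-1}=1, q_{-2}=1, q_{-1}=0), until the denominator exceeds 40:
  i=0: a_0=1, p_0 = 1*1 + 0 = 1, q_0 = 1*0 + 1 = 1.
  i=1: a_1=36, p_1 = 36*1 + 1 = 37, q_1 = 36*1 + 0 = 36.
  i=2: a_2=1, p_2 = 1*37 + 1 = 38, q_2 = 1*36 + 1 = 37.
  i=3: a_3=1, p_3 = 1*38 + 37 = 75, q_3 = 1*37 + 36 = 73.
q_3 = 73 > 40, so the last convergent with denominator <= 40 is p_2/q_2 = 38/37.
The closest fraction with denominator <= 40 is either p_2/q_2 or the intermediate fraction (k*p_2 + p_1)/(k*q_2 + q_1) with the largest k >= 1 whose denominator stays <= 40; these approach x as k grows, and every other convergent or intermediate fraction in range is farther away.
Largest k: floor((40 - q_1)/q_2) = floor((40 - 36)/37) = 0.
Since k = 0, no intermediate fraction beyond p_2/q_2 has denominator <= 40, so the convergent 38/37 is the closest (its error is |188*37 - 38*183|/(183*37) = 2/6771).

38/37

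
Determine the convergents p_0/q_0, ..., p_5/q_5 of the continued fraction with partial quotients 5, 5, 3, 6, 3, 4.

5/1, 26/5, 83/16, 524/101, 1655/319, 7144/1377

Using the convergent recurrence p_i = a_i*p_{i-1} + p_{i-2}, q_i = a_i*q_{i-1} + q_{i-2} with p_{-2}=0, p_{-1}=1, q_{-2}=1, q_{-1}=0:
  i=0: a_0=5, p_0 = 5*1 + 0 = 5, q_0 = 5*0 + 1 = 1.
  i=1: a_1=5, p_1 = 5*5 + 1 = 26, q_1 = 5*1 + 0 = 5.
  i=2: a_2=3, p_2 = 3*26 + 5 = 83, q_2 = 3*5 + 1 = 16.
  i=3: a_3=6, p_3 = 6*83 + 26 = 524, q_3 = 6*16 + 5 = 101.
  i=4: a_4=3, p_4 = 3*524 + 83 = 1655, q_4 = 3*101 + 16 = 319.
  i=5: a_5=4, p_5 = 4*1655 + 524 = 7144, q_5 = 4*319 + 101 = 1377.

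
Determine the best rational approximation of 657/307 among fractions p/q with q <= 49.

Expand x = 657/307 as a continued fraction with the Euclidean algorithm:
  657 = 2*307 + 43, so a_0 = 2.
  307 = 7*43 + 6, so a_1 = 7.
  43 = 7*6 + 1, so a_2 = 7.
  6 = 6*1 + 0, so a_3 = 6.
so x = [2; 7, 7, 6].
Convergents (p_i = a_i*p_{i-1} + p_{i-2}, q_i = a_i*q_{i-1} + q_{i-2} with p_{-2}=0, p_{-1}=1, q_{-2}=1, q_{-1}=0), until the denominator exceeds 49:
  i=0: a_0=2, p_0 = 2*1 + 0 = 2, q_0 = 2*0 + 1 = 1.
  i=1: a_1=7, p_1 = 7*2 + 1 = 15, q_1 = 7*1 + 0 = 7.
  i=2: a_2=7, p_2 = 7*15 + 2 = 107, q_2 = 7*7 + 1 = 50.
q_2 = 50 > 49, so the last convergent with denominator <= 49 is p_1/q_1 = 15/7.
The closest fraction with denominator <= 49 is either p_1/q_1 or the intermediate fraction (k*p_1 + p_0)/(k*q_1 + q_0) with the largest k >= 1 whose denominator stays <= 49; these approach x as k grows, and every other convergent or intermediate fraction in range is farther away.
Largest k: floor((49 - q_0)/q_1) = floor((49 - 1)/7) = 6.
That gives (6*15 + 2)/(6*7 + 1) = 92/43.
Compare the errors: |x - 15/7| = |657*7 - 15*307|/(307*7) = 6/2149, and |x - 92/43| = |657*43 - 92*307|/(307*43) = 7/13201.
Cross-multiplying, 7*2149 = 15043 < 79206 = 6*13201, so 7/13201 is smaller: the intermediate fraction 92/43 is closer to x than 15/7.

92/43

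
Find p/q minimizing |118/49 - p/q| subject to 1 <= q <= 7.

Expand x = 118/49 as a continued fraction with the Euclidean algorithm:
  118 = 2*49 + 20, so a_0 = 2.
  49 = 2*20 + 9, so a_1 = 2.
  20 = 2*9 + 2, so a_2 = 2.
  9 = 4*2 + 1, so a_3 = 4.
  2 = 2*1 + 0, so a_4 = 2.
so x = [2; 2, 2, 4, 2].
Convergents (p_i = a_i*p_{i-1} + p_{i-2}, q_i = a_i*q_{i-1} + q_{i-2} with p_{-2}=0, p_{-1}=1, q_{-2}=1, q_{-1}=0), until the denominator exceeds 7:
  i=0: a_0=2, p_0 = 2*1 + 0 = 2, q_0 = 2*0 + 1 = 1.
  i=1: a_1=2, p_1 = 2*2 + 1 = 5, q_1 = 2*1 + 0 = 2.
  i=2: a_2=2, p_2 = 2*5 + 2 = 12, q_2 = 2*2 + 1 = 5.
  i=3: a_3=4, p_3 = 4*12 + 5 = 53, q_3 = 4*5 + 2 = 22.
q_3 = 22 > 7, so the last convergent with denominator <= 7 is p_2/q_2 = 12/5.
The closest fraction with denominator <= 7 is either p_2/q_2 or the intermediate fraction (k*p_2 + p_1)/(k*q_2 + q_1) with the largest k >= 1 whose denominator stays <= 7; these approach x as k grows, and every other convergent or intermediate fraction in range is farther away.
Largest k: floor((7 - q_1)/q_2) = floor((7 - 2)/5) = 1.
That gives (1*12 + 5)/(1*5 + 2) = 17/7.
Compare the errors: |x - 12/5| = |118*5 - 12*49|/(49*5) = 2/245, and |x - 17/7| = |118*7 - 17*49|/(49*7) = 7/343.
Cross-multiplying, 2*343 = 686 < 1715 = 7*245, so 2/245 is smaller: the convergent 12/5 is closer to x than 17/7.

12/5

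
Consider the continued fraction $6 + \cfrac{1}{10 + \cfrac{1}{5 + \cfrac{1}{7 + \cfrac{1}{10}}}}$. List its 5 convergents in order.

Using the convergent recurrence p_i = a_i*p_{i-1} + p_{i-2}, q_i = a_i*q_{i-1} + q_{i-2} with p_{-2}=0, p_{-1}=1, q_{-2}=1, q_{-1}=0:
  i=0: a_0=6, p_0 = 6*1 + 0 = 6, q_0 = 6*0 + 1 = 1.
  i=1: a_1=10, p_1 = 10*6 + 1 = 61, q_1 = 10*1 + 0 = 10.
  i=2: a_2=5, p_2 = 5*61 + 6 = 311, q_2 = 5*10 + 1 = 51.
  i=3: a_3=7, p_3 = 7*311 + 61 = 2238, q_3 = 7*51 + 10 = 367.
  i=4: a_4=10, p_4 = 10*2238 + 311 = 22691, q_4 = 10*367 + 51 = 3721.

6/1, 61/10, 311/51, 2238/367, 22691/3721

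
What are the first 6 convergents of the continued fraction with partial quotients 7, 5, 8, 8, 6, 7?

7/1, 36/5, 295/41, 2396/333, 14671/2039, 105093/14606

Using the convergent recurrence p_i = a_i*p_{i-1} + p_{i-2}, q_i = a_i*q_{i-1} + q_{i-2} with p_{-2}=0, p_{-1}=1, q_{-2}=1, q_{-1}=0:
  i=0: a_0=7, p_0 = 7*1 + 0 = 7, q_0 = 7*0 + 1 = 1.
  i=1: a_1=5, p_1 = 5*7 + 1 = 36, q_1 = 5*1 + 0 = 5.
  i=2: a_2=8, p_2 = 8*36 + 7 = 295, q_2 = 8*5 + 1 = 41.
  i=3: a_3=8, p_3 = 8*295 + 36 = 2396, q_3 = 8*41 + 5 = 333.
  i=4: a_4=6, p_4 = 6*2396 + 295 = 14671, q_4 = 6*333 + 41 = 2039.
  i=5: a_5=7, p_5 = 7*14671 + 2396 = 105093, q_5 = 7*2039 + 333 = 14606.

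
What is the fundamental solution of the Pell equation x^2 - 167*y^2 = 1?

(x, y) = (168, 13)

First expand sqrt(167) as a continued fraction. With x_i = (sqrt(167) + m_i)/d_i and (m_0, d_0) = (0, 1): a_0 = floor(sqrt(167)) = 12, since 12^2 = 144 <= 167 < 169 = 13^2.
Iterate m_{i+1} = d_i*a_i - m_i, d_{i+1} = (167 - m_{i+1}^2)/d_i, a_{i+1} = floor((a_0 + m_{i+1})/d_{i+1}):
  m_1 = 1*12 - 0 = 12, d_1 = (167 - 12^2)/1 = 23/1 = 23, a_1 = floor((12 + 12)/23) = 1.
  m_2 = 23*1 - 12 = 11, d_2 = (167 - 11^2)/23 = 46/23 = 2, a_2 = floor((12 + 11)/2) = 11.
  m_3 = 2*11 - 11 = 11, d_3 = (167 - 11^2)/2 = 46/2 = 23, a_3 = floor((12 + 11)/23) = 1.
  m_4 = 23*1 - 11 = 12, d_4 = (167 - 12^2)/23 = 23/23 = 1, a_4 = floor((12 + 12)/1) = 24.
  m_5 = 1*24 - 12 = 12, d_5 = (167 - 12^2)/1 = 23/1 = 23: (m_5, d_5) = (m_1, d_1) = (12, 23), so from here the quotients repeat a_1, ..., a_4; the period length is 4.
So sqrt(167) = [12; (1, 11, 1, 24)] with period length k = 4.
k is even, so the fundamental solution of x^2 - 167y^2 = 1 is (p_{k-1}, q_{k-1}) = (p_3, q_3); compute convergents through index 3.
Convergents (p_i = a_i*p_{i-1} + p_{i-2}, q_i = a_i*q_{i-1} + q_{i-2} with p_{-2}=0, p_{-1}=1, q_{-2}=1, q_{-1}=0):
  i=0: a_0=12, p_0 = 12*1 + 0 = 12, q_0 = 12*0 + 1 = 1.
  i=1: a_1=1, p_1 = 1*12 + 1 = 13, q_1 = 1*1 + 0 = 1.
  i=2: a_2=11, p_2 = 11*13 + 12 = 155, q_2 = 11*1 + 1 = 12.
  i=3: a_3=1, p_3 = 1*155 + 13 = 168, q_3 = 1*12 + 1 = 13.
Check: 168^2 - 167*13^2 = 28224 - 28223 = 1, so (x, y) = (168, 13) solves the equation, and by the theorem it is the least positive solution.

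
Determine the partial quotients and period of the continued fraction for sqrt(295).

[17; (5, 1, 2, 3, 2, 6, 2, 3, 2, 1, 5, 34)]

Write x_i = (sqrt(295) + m_i)/d_i with (m_0, d_0) = (0, 1). a_0 = floor(sqrt(295)) = 17, since 17^2 = 289 <= 295 < 324 = 18^2.
Iterate m_{i+1} = d_i*a_i - m_i, d_{i+1} = (295 - m_{i+1}^2)/d_i, a_{i+1} = floor((a_0 + m_{i+1})/d_{i+1}):
  m_1 = 1*17 - 0 = 17, d_1 = (295 - 17^2)/1 = 6/1 = 6, a_1 = floor((17 + 17)/6) = 5.
  m_2 = 6*5 - 17 = 13, d_2 = (295 - 13^2)/6 = 126/6 = 21, a_2 = floor((17 + 13)/21) = 1.
  m_3 = 21*1 - 13 = 8, d_3 = (295 - 8^2)/21 = 231/21 = 11, a_3 = floor((17 + 8)/11) = 2.
  m_4 = 11*2 - 8 = 14, d_4 = (295 - 14^2)/11 = 99/11 = 9, a_4 = floor((17 + 14)/9) = 3.
  m_5 = 9*3 - 14 = 13, d_5 = (295 - 13^2)/9 = 126/9 = 14, a_5 = floor((17 + 13)/14) = 2.
  m_6 = 14*2 - 13 = 15, d_6 = (295 - 15^2)/14 = 70/14 = 5, a_6 = floor((17 + 15)/5) = 6.
  m_7 = 5*6 - 15 = 15, d_7 = (295 - 15^2)/5 = 70/5 = 14, a_7 = floor((17 + 15)/14) = 2.
  m_8 = 14*2 - 15 = 13, d_8 = (295 - 13^2)/14 = 126/14 = 9, a_8 = floor((17 + 13)/9) = 3.
  m_9 = 9*3 - 13 = 14, d_9 = (295 - 14^2)/9 = 99/9 = 11, a_9 = floor((17 + 14)/11) = 2.
  m_10 = 11*2 - 14 = 8, d_10 = (295 - 8^2)/11 = 231/11 = 21, a_10 = floor((17 + 8)/21) = 1.
  m_11 = 21*1 - 8 = 13, d_11 = (295 - 13^2)/21 = 126/21 = 6, a_11 = floor((17 + 13)/6) = 5.
  m_12 = 6*5 - 13 = 17, d_12 = (295 - 17^2)/6 = 6/6 = 1, a_12 = floor((17 + 17)/1) = 34.
  m_13 = 1*34 - 17 = 17, d_13 = (295 - 17^2)/1 = 6/1 = 6: (m_13, d_13) = (m_1, d_1) = (17, 6), so from here the quotients repeat a_1, ..., a_12; the period length is 12.
Hence the expansion of sqrt(295) is a_0 = 17 followed by the repeating block 5, 1, 2, 3, 2, 6, 2, 3, 2, 1, 5, 34 (period 12).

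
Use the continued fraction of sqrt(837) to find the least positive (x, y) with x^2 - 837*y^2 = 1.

(x, y) = (12151, 420)

First expand sqrt(837) as a continued fraction. With x_i = (sqrt(837) + m_i)/d_i and (m_0, d_0) = (0, 1): a_0 = floor(sqrt(837)) = 28, since 28^2 = 784 <= 837 < 841 = 29^2.
Iterate m_{i+1} = d_i*a_i - m_i, d_{i+1} = (837 - m_{i+1}^2)/d_i, a_{i+1} = floor((a_0 + m_{i+1})/d_{i+1}):
  m_1 = 1*28 - 0 = 28, d_1 = (837 - 28^2)/1 = 53/1 = 53, a_1 = floor((28 + 28)/53) = 1.
  m_2 = 53*1 - 28 = 25, d_2 = (837 - 25^2)/53 = 212/53 = 4, a_2 = floor((28 + 25)/4) = 13.
  m_3 = 4*13 - 25 = 27, d_3 = (837 - 27^2)/4 = 108/4 = 27, a_3 = floor((28 + 27)/27) = 2.
  m_4 = 27*2 - 27 = 27, d_4 = (837 - 27^2)/27 = 108/27 = 4, a_4 = floor((28 + 27)/4) = 13.
  m_5 = 4*13 - 27 = 25, d_5 = (837 - 25^2)/4 = 212/4 = 53, a_5 = floor((28 + 25)/53) = 1.
  m_6 = 53*1 - 25 = 28, d_6 = (837 - 28^2)/53 = 53/53 = 1, a_6 = floor((28 + 28)/1) = 56.
  m_7 = 1*56 - 28 = 28, d_7 = (837 - 28^2)/1 = 53/1 = 53: (m_7, d_7) = (m_1, d_1) = (28, 53), so from here the quotients repeat a_1, ..., a_6; the period length is 6.
So sqrt(837) = [28; (1, 13, 2, 13, 1, 56)] with period length k = 6.
k is even, so the fundamental solution of x^2 - 837y^2 = 1 is (p_{k-1}, q_{k-1}) = (p_5, q_5); compute convergents through index 5.
Convergents (p_i = a_i*p_{i-1} + p_{i-2}, q_i = a_i*q_{i-1} + q_{i-2} with p_{-2}=0, p_{-1}=1, q_{-2}=1, q_{-1}=0):
  i=0: a_0=28, p_0 = 28*1 + 0 = 28, q_0 = 28*0 + 1 = 1.
  i=1: a_1=1, p_1 = 1*28 + 1 = 29, q_1 = 1*1 + 0 = 1.
  i=2: a_2=13, p_2 = 13*29 + 28 = 405, q_2 = 13*1 + 1 = 14.
  i=3: a_3=2, p_3 = 2*405 + 29 = 839, q_3 = 2*14 + 1 = 29.
  i=4: a_4=13, p_4 = 13*839 + 405 = 11312, q_4 = 13*29 + 14 = 391.
  i=5: a_5=1, p_5 = 1*11312 + 839 = 12151, q_5 = 1*391 + 29 = 420.
Check: 12151^2 - 837*420^2 = 147646801 - 147646800 = 1, so (x, y) = (12151, 420) solves the equation, and by the theorem it is the least positive solution.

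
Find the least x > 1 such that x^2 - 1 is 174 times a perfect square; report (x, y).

First expand sqrt(174) as a continued fraction. With x_i = (sqrt(174) + m_i)/d_i and (m_0, d_0) = (0, 1): a_0 = floor(sqrt(174)) = 13, since 13^2 = 169 <= 174 < 196 = 14^2.
Iterate m_{i+1} = d_i*a_i - m_i, d_{i+1} = (174 - m_{i+1}^2)/d_i, a_{i+1} = floor((a_0 + m_{i+1})/d_{i+1}):
  m_1 = 1*13 - 0 = 13, d_1 = (174 - 13^2)/1 = 5/1 = 5, a_1 = floor((13 + 13)/5) = 5.
  m_2 = 5*5 - 13 = 12, d_2 = (174 - 12^2)/5 = 30/5 = 6, a_2 = floor((13 + 12)/6) = 4.
  m_3 = 6*4 - 12 = 12, d_3 = (174 - 12^2)/6 = 30/6 = 5, a_3 = floor((13 + 12)/5) = 5.
  m_4 = 5*5 - 12 = 13, d_4 = (174 - 13^2)/5 = 5/5 = 1, a_4 = floor((13 + 13)/1) = 26.
  m_5 = 1*26 - 13 = 13, d_5 = (174 - 13^2)/1 = 5/1 = 5: (m_5, d_5) = (m_1, d_1) = (13, 5), so from here the quotients repeat a_1, ..., a_4; the period length is 4.
So sqrt(174) = [13; (5, 4, 5, 26)] with period length k = 4.
k is even, so the fundamental solution of x^2 - 174y^2 = 1 is (p_{k-1}, q_{k-1}) = (p_3, q_3); compute convergents through index 3.
Convergents (p_i = a_i*p_{i-1} + p_{i-2}, q_i = a_i*q_{i-1} + q_{i-2} with p_{-2}=0, p_{-1}=1, q_{-2}=1, q_{-1}=0):
  i=0: a_0=13, p_0 = 13*1 + 0 = 13, q_0 = 13*0 + 1 = 1.
  i=1: a_1=5, p_1 = 5*13 + 1 = 66, q_1 = 5*1 + 0 = 5.
  i=2: a_2=4, p_2 = 4*66 + 13 = 277, q_2 = 4*5 + 1 = 21.
  i=3: a_3=5, p_3 = 5*277 + 66 = 1451, q_3 = 5*21 + 5 = 110.
Check: 1451^2 - 174*110^2 = 2105401 - 2105400 = 1, so (x, y) = (1451, 110) solves the equation, and by the theorem it is the least positive solution.

(x, y) = (1451, 110)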